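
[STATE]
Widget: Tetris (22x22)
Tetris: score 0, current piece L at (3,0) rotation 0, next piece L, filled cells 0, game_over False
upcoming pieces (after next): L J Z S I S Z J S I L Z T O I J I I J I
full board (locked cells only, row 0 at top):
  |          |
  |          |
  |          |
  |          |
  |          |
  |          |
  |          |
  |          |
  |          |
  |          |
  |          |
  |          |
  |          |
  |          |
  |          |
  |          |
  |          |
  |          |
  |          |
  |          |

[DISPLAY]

     ▒    │Next:      
   ▒▒▒    │  ▒        
          │▒▒▒        
          │           
          │           
          │           
          │Score:     
          │0          
          │           
          │           
          │           
          │           
          │           
          │           
          │           
          │           
          │           
          │           
          │           
          │           
          │           
          │           


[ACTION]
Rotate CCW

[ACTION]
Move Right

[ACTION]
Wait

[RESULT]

          │Next:      
    ▒▒    │  ▒        
     ▒    │▒▒▒        
     ▒    │           
          │           
          │           
          │Score:     
          │0          
          │           
          │           
          │           
          │           
          │           
          │           
          │           
          │           
          │           
          │           
          │           
          │           
          │           
          │           


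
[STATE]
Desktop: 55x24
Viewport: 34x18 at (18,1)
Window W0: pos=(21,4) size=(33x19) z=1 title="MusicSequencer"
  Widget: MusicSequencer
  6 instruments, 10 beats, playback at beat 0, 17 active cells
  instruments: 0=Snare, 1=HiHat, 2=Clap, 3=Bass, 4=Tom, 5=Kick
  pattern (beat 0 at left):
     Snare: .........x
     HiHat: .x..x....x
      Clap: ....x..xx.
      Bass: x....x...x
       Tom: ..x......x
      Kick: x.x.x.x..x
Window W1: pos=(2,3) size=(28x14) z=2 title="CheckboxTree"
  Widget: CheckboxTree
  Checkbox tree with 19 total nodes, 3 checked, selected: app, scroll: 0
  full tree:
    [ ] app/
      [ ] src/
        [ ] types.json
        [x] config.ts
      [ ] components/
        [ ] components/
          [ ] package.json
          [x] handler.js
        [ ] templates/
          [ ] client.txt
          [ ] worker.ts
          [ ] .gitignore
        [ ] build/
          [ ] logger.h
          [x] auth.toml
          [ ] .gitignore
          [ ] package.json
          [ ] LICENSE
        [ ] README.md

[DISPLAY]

                                  
                                  
━━━━━━━━━━━┓                      
           ┃━━━━━━━━━━━━━━━━━━━━━━
───────────┨quencer               
           ┃──────────────────────
           ┃23456789              
json       ┃·······█              
.ts        ┃··█····█              
ts/        ┃··█··██·              
ents/      ┃···█···█              
age.json   ┃█······█              
ler.js     ┃█·█·█··█              
tes/       ┃                      
nt.txt     ┃                      
━━━━━━━━━━━┛                      
   ┃                              
   ┃                              


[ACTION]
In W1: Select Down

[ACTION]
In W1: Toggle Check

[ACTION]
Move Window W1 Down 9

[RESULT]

                                  
                                  
                                  
   ┏━━━━━━━━━━━━━━━━━━━━━━━━━━━━━━
   ┃ MusicSequencer               
   ┠──────────────────────────────
   ┃      ▼123456789              
   ┃ Snare·········█              
   ┃ HiHat·█··█····█              
━━━━━━━━━━━┓··█··██·              
           ┃···█···█              
───────────┨█······█              
           ┃█·█·█··█              
           ┃                      
json       ┃                      
.ts        ┃                      
ts/        ┃                      
ents/      ┃                      


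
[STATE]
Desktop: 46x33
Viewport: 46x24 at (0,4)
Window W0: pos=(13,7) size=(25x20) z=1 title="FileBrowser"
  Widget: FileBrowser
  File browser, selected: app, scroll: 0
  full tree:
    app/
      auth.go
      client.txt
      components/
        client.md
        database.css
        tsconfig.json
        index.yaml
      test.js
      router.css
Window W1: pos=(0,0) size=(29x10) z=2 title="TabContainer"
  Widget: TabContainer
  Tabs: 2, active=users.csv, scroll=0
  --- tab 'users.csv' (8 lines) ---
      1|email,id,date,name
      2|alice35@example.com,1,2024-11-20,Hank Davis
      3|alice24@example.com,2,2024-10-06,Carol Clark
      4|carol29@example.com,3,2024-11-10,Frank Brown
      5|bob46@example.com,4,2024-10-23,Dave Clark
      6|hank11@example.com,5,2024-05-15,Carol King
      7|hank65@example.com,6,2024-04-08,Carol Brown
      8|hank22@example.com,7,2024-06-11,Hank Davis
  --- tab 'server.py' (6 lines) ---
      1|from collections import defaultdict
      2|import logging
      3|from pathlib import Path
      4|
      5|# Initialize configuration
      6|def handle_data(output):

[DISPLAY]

┃───────────────────────────┃                 
┃email,id,date,name         ┃                 
┃alice35@example.com,1,2024-┃                 
┃alice24@example.com,2,2024-┃━━━━━━━━┓        
┃carol29@example.com,3,2024-┃        ┃        
┗━━━━━━━━━━━━━━━━━━━━━━━━━━━┛────────┨        
             ┃> [-] app/             ┃        
             ┃    auth.go            ┃        
             ┃    client.txt         ┃        
             ┃    [+] components/    ┃        
             ┃    test.js            ┃        
             ┃    router.css         ┃        
             ┃                       ┃        
             ┃                       ┃        
             ┃                       ┃        
             ┃                       ┃        
             ┃                       ┃        
             ┃                       ┃        
             ┃                       ┃        
             ┃                       ┃        
             ┃                       ┃        
             ┃                       ┃        
             ┗━━━━━━━━━━━━━━━━━━━━━━━┛        
                                              


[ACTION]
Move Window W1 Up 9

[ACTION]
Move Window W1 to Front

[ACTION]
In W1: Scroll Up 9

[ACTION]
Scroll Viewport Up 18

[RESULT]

┏━━━━━━━━━━━━━━━━━━━━━━━━━━━┓                 
┃ TabContainer              ┃                 
┠───────────────────────────┨                 
┃[users.csv]│ server.py     ┃                 
┃───────────────────────────┃                 
┃email,id,date,name         ┃                 
┃alice35@example.com,1,2024-┃                 
┃alice24@example.com,2,2024-┃━━━━━━━━┓        
┃carol29@example.com,3,2024-┃        ┃        
┗━━━━━━━━━━━━━━━━━━━━━━━━━━━┛────────┨        
             ┃> [-] app/             ┃        
             ┃    auth.go            ┃        
             ┃    client.txt         ┃        
             ┃    [+] components/    ┃        
             ┃    test.js            ┃        
             ┃    router.css         ┃        
             ┃                       ┃        
             ┃                       ┃        
             ┃                       ┃        
             ┃                       ┃        
             ┃                       ┃        
             ┃                       ┃        
             ┃                       ┃        
             ┃                       ┃        


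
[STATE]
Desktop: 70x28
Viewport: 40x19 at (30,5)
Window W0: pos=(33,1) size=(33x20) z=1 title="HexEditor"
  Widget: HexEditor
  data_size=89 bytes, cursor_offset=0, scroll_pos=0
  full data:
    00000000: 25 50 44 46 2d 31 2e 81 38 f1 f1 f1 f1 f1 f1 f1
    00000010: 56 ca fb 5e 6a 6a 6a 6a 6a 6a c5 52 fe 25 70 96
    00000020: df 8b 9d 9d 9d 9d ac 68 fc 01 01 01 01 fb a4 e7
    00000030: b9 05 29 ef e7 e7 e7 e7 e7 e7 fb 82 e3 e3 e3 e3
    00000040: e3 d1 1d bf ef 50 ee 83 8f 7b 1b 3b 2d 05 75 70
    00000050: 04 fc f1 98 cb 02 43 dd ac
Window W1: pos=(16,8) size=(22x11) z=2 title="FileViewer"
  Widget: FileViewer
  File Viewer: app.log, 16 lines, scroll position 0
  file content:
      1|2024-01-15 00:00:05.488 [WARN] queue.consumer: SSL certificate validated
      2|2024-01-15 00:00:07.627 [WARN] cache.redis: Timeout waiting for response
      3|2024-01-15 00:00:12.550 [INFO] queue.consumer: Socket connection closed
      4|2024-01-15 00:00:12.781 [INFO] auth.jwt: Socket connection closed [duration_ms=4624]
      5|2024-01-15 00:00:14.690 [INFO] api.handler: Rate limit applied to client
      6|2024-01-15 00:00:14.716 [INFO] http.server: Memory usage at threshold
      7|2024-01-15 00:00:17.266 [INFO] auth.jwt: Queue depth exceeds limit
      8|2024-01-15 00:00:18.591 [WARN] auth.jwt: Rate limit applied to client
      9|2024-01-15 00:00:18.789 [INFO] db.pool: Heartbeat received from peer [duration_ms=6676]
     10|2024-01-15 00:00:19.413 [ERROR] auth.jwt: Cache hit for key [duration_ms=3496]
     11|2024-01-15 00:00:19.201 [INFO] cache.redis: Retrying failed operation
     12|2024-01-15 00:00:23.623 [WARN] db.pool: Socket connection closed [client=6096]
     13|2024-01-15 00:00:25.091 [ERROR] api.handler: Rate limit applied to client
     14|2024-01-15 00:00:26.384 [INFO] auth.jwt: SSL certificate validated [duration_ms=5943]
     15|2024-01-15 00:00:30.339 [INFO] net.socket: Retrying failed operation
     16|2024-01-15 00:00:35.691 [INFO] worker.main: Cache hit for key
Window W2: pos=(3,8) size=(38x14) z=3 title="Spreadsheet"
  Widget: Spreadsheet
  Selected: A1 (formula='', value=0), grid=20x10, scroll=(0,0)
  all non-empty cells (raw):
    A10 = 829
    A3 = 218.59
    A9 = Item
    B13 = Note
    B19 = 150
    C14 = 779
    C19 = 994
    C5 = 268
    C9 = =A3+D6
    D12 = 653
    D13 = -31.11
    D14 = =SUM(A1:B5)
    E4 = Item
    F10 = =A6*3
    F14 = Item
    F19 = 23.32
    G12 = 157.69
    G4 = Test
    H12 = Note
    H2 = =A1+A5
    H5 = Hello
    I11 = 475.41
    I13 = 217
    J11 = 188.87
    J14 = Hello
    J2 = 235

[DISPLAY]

   ┃00000010  56 ca fb 5e 6a 6a 6a ┃    
   ┃00000020  df 8b 9d 9d 9d 9d ac ┃    
   ┃00000030  b9 05 29 ef e7 e7 e7 ┃    
━━━━━━━━━━┓0  e3 d1 1d bf ef 50 ee ┃    
          ┃0  04 fc f1 98 cb 02 43 ┃    
──────────┨                        ┃    
          ┃                        ┃    
     D    ┃                        ┃    
----------┃                        ┃    
 0       0┃                        ┃    
 0       0┃                        ┃    
 0       0┃                        ┃    
 0       0┃                        ┃    
68       0┃                        ┃    
 0       0┃                        ┃    
 0       0┃━━━━━━━━━━━━━━━━━━━━━━━━┛    
━━━━━━━━━━┛                             
                                        
                                        


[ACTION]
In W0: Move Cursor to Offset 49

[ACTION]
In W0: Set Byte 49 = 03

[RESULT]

   ┃00000010  56 ca fb 5e 6a 6a 6a ┃    
   ┃00000020  df 8b 9d 9d 9d 9d ac ┃    
   ┃00000030  b9 03 29 ef e7 e7 e7 ┃    
━━━━━━━━━━┓0  e3 d1 1d bf ef 50 ee ┃    
          ┃0  04 fc f1 98 cb 02 43 ┃    
──────────┨                        ┃    
          ┃                        ┃    
     D    ┃                        ┃    
----------┃                        ┃    
 0       0┃                        ┃    
 0       0┃                        ┃    
 0       0┃                        ┃    
 0       0┃                        ┃    
68       0┃                        ┃    
 0       0┃                        ┃    
 0       0┃━━━━━━━━━━━━━━━━━━━━━━━━┛    
━━━━━━━━━━┛                             
                                        
                                        


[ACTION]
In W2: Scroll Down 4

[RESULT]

   ┃00000010  56 ca fb 5e 6a 6a 6a ┃    
   ┃00000020  df 8b 9d 9d 9d 9d ac ┃    
   ┃00000030  b9 03 29 ef e7 e7 e7 ┃    
━━━━━━━━━━┓0  e3 d1 1d bf ef 50 ee ┃    
          ┃0  04 fc f1 98 cb 02 43 ┃    
──────────┨                        ┃    
          ┃                        ┃    
     D    ┃                        ┃    
----------┃                        ┃    
68       0┃                        ┃    
 0       0┃                        ┃    
 0       0┃                        ┃    
 0       0┃                        ┃    
59       0┃                        ┃    
 0       0┃                        ┃    
 0       0┃━━━━━━━━━━━━━━━━━━━━━━━━┛    
━━━━━━━━━━┛                             
                                        
                                        


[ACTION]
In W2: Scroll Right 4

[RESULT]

   ┃00000010  56 ca fb 5e 6a 6a 6a ┃    
   ┃00000020  df 8b 9d 9d 9d 9d ac ┃    
   ┃00000030  b9 03 29 ef e7 e7 e7 ┃    
━━━━━━━━━━┓0  e3 d1 1d bf ef 50 ee ┃    
          ┃0  04 fc f1 98 cb 02 43 ┃    
──────────┨                        ┃    
          ┃                        ┃    
     H    ┃                        ┃    
----------┃                        ┃    
 0Hello   ┃                        ┃    
 0       0┃                        ┃    
 0       0┃                        ┃    
 0       0┃                        ┃    
 0       0┃                        ┃    
 0       0┃                        ┃    
 0       0┃━━━━━━━━━━━━━━━━━━━━━━━━┛    
━━━━━━━━━━┛                             
                                        
                                        


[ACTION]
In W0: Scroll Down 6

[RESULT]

   ┃                               ┃    
   ┃                               ┃    
   ┃                               ┃    
━━━━━━━━━━┓                        ┃    
          ┃                        ┃    
──────────┨                        ┃    
          ┃                        ┃    
     H    ┃                        ┃    
----------┃                        ┃    
 0Hello   ┃                        ┃    
 0       0┃                        ┃    
 0       0┃                        ┃    
 0       0┃                        ┃    
 0       0┃                        ┃    
 0       0┃                        ┃    
 0       0┃━━━━━━━━━━━━━━━━━━━━━━━━┛    
━━━━━━━━━━┛                             
                                        
                                        


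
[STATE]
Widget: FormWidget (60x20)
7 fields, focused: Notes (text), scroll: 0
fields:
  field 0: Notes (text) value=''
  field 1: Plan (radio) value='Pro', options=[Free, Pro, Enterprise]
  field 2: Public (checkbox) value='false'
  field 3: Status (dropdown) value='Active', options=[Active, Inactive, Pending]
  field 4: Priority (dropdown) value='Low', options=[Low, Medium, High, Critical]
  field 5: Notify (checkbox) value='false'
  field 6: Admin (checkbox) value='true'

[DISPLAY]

> Notes:      [                                            ]
  Plan:       ( ) Free  (●) Pro  ( ) Enterprise             
  Public:     [ ]                                           
  Status:     [Active                                     ▼]
  Priority:   [Low                                        ▼]
  Notify:     [ ]                                           
  Admin:      [x]                                           
                                                            
                                                            
                                                            
                                                            
                                                            
                                                            
                                                            
                                                            
                                                            
                                                            
                                                            
                                                            
                                                            


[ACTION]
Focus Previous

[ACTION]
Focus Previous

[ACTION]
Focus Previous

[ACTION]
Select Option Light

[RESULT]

  Notes:      [                                            ]
  Plan:       ( ) Free  (●) Pro  ( ) Enterprise             
  Public:     [ ]                                           
  Status:     [Active                                     ▼]
> Priority:   [Low                                        ▼]
  Notify:     [ ]                                           
  Admin:      [x]                                           
                                                            
                                                            
                                                            
                                                            
                                                            
                                                            
                                                            
                                                            
                                                            
                                                            
                                                            
                                                            
                                                            


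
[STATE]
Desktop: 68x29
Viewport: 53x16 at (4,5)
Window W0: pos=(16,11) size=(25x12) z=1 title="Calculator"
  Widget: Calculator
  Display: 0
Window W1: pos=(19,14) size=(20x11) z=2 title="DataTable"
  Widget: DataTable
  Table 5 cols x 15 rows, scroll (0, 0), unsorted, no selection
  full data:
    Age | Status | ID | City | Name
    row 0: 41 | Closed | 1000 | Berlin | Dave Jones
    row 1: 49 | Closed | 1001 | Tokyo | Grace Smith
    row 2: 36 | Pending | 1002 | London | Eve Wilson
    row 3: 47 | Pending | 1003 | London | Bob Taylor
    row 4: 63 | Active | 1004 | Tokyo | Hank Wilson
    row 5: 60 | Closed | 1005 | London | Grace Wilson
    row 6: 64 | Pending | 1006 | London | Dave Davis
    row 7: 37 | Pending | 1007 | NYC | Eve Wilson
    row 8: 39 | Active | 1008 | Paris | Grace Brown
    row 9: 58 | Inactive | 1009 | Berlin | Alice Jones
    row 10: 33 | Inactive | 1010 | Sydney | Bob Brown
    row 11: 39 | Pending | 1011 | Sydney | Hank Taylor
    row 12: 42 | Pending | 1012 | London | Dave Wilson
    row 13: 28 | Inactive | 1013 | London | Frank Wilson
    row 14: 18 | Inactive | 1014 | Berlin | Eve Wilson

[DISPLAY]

                                                     
                                                     
                                                     
                                                     
                                                     
                                                     
            ┏━━━━━━━━━━━━━━━━━━━━━━━┓                
            ┃ Calculator            ┃                
            ┠───────────────────────┨                
            ┃  ┏━━━━━━━━━━━━━━━━━━┓0┃                
            ┃┌─┃ DataTable        ┃ ┃                
            ┃│ ┠──────────────────┨ ┃                
            ┃├─┃Age│Status  │ID  │┃ ┃                
            ┃│ ┃───┼────────┼────┼┃ ┃                
            ┃├─┃41 │Closed  │1000│┃ ┃                
            ┃│ ┃49 │Closed  │1001│┃ ┃                


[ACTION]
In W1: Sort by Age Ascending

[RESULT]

                                                     
                                                     
                                                     
                                                     
                                                     
                                                     
            ┏━━━━━━━━━━━━━━━━━━━━━━━┓                
            ┃ Calculator            ┃                
            ┠───────────────────────┨                
            ┃  ┏━━━━━━━━━━━━━━━━━━┓0┃                
            ┃┌─┃ DataTable        ┃ ┃                
            ┃│ ┠──────────────────┨ ┃                
            ┃├─┃Ag▲│Status  │ID  │┃ ┃                
            ┃│ ┃───┼────────┼────┼┃ ┃                
            ┃├─┃18 │Inactive│1014│┃ ┃                
            ┃│ ┃28 │Inactive│1013│┃ ┃                


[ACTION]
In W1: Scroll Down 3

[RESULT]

                                                     
                                                     
                                                     
                                                     
                                                     
                                                     
            ┏━━━━━━━━━━━━━━━━━━━━━━━┓                
            ┃ Calculator            ┃                
            ┠───────────────────────┨                
            ┃  ┏━━━━━━━━━━━━━━━━━━┓0┃                
            ┃┌─┃ DataTable        ┃ ┃                
            ┃│ ┠──────────────────┨ ┃                
            ┃├─┃Ag▲│Status  │ID  │┃ ┃                
            ┃│ ┃───┼────────┼────┼┃ ┃                
            ┃├─┃36 │Pending │1002│┃ ┃                
            ┃│ ┃37 │Pending │1007│┃ ┃                


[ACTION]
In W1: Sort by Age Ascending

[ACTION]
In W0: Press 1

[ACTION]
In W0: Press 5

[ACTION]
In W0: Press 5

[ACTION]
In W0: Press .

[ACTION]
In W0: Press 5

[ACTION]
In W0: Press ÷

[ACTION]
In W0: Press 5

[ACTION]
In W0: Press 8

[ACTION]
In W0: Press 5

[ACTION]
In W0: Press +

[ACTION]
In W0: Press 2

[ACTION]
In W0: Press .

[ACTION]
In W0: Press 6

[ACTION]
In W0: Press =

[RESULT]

                                                     
                                                     
                                                     
                                                     
                                                     
                                                     
            ┏━━━━━━━━━━━━━━━━━━━━━━━┓                
            ┃ Calculator            ┃                
            ┠───────────────────────┨                
            ┃  ┏━━━━━━━━━━━━━━━━━━┓6┃                
            ┃┌─┃ DataTable        ┃ ┃                
            ┃│ ┠──────────────────┨ ┃                
            ┃├─┃Ag▲│Status  │ID  │┃ ┃                
            ┃│ ┃───┼────────┼────┼┃ ┃                
            ┃├─┃36 │Pending │1002│┃ ┃                
            ┃│ ┃37 │Pending │1007│┃ ┃                


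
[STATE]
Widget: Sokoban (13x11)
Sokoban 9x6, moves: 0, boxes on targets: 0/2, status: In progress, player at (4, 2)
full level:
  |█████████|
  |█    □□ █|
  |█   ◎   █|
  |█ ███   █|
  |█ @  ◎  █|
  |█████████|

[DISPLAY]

█████████    
█    □□ █    
█   ◎   █    
█ ███   █    
█ @  ◎  █    
█████████    
Moves: 0  0/2
             
             
             
             


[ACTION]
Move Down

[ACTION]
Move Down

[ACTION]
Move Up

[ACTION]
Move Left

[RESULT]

█████████    
█    □□ █    
█   ◎   █    
█ ███   █    
█@   ◎  █    
█████████    
Moves: 1  0/2
             
             
             
             


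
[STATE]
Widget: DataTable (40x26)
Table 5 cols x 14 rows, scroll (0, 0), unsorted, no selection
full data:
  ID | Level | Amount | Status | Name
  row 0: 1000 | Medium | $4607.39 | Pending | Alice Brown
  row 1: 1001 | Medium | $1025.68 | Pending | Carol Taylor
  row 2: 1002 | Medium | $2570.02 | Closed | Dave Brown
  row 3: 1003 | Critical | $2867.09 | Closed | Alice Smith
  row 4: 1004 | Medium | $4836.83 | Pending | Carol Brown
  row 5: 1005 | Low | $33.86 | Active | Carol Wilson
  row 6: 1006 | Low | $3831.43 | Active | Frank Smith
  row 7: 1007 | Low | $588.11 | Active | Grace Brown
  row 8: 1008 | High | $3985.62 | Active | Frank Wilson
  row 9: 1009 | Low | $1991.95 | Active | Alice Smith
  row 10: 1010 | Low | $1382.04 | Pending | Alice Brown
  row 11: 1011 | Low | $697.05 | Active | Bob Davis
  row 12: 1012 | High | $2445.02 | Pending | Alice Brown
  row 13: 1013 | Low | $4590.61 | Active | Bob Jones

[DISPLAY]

ID  │Level   │Amount  │Status │Name     
────┼────────┼────────┼───────┼─────────
1000│Medium  │$4607.39│Pending│Alice Bro
1001│Medium  │$1025.68│Pending│Carol Tay
1002│Medium  │$2570.02│Closed │Dave Brow
1003│Critical│$2867.09│Closed │Alice Smi
1004│Medium  │$4836.83│Pending│Carol Bro
1005│Low     │$33.86  │Active │Carol Wil
1006│Low     │$3831.43│Active │Frank Smi
1007│Low     │$588.11 │Active │Grace Bro
1008│High    │$3985.62│Active │Frank Wil
1009│Low     │$1991.95│Active │Alice Smi
1010│Low     │$1382.04│Pending│Alice Bro
1011│Low     │$697.05 │Active │Bob Davis
1012│High    │$2445.02│Pending│Alice Bro
1013│Low     │$4590.61│Active │Bob Jones
                                        
                                        
                                        
                                        
                                        
                                        
                                        
                                        
                                        
                                        


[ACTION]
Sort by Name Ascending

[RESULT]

ID  │Level   │Amount  │Status │Name     
────┼────────┼────────┼───────┼─────────
1000│Medium  │$4607.39│Pending│Alice Bro
1010│Low     │$1382.04│Pending│Alice Bro
1012│High    │$2445.02│Pending│Alice Bro
1003│Critical│$2867.09│Closed │Alice Smi
1009│Low     │$1991.95│Active │Alice Smi
1011│Low     │$697.05 │Active │Bob Davis
1013│Low     │$4590.61│Active │Bob Jones
1004│Medium  │$4836.83│Pending│Carol Bro
1001│Medium  │$1025.68│Pending│Carol Tay
1005│Low     │$33.86  │Active │Carol Wil
1002│Medium  │$2570.02│Closed │Dave Brow
1006│Low     │$3831.43│Active │Frank Smi
1008│High    │$3985.62│Active │Frank Wil
1007│Low     │$588.11 │Active │Grace Bro
                                        
                                        
                                        
                                        
                                        
                                        
                                        
                                        
                                        
                                        


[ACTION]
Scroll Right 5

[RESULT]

 │Level   │Amount  │Status │Name       ▲
─┼────────┼────────┼───────┼────────────
0│Medium  │$4607.39│Pending│Alice Brown 
0│Low     │$1382.04│Pending│Alice Brown 
2│High    │$2445.02│Pending│Alice Brown 
3│Critical│$2867.09│Closed │Alice Smith 
9│Low     │$1991.95│Active │Alice Smith 
1│Low     │$697.05 │Active │Bob Davis   
3│Low     │$4590.61│Active │Bob Jones   
4│Medium  │$4836.83│Pending│Carol Brown 
1│Medium  │$1025.68│Pending│Carol Taylor
5│Low     │$33.86  │Active │Carol Wilson
2│Medium  │$2570.02│Closed │Dave Brown  
6│Low     │$3831.43│Active │Frank Smith 
8│High    │$3985.62│Active │Frank Wilson
7│Low     │$588.11 │Active │Grace Brown 
                                        
                                        
                                        
                                        
                                        
                                        
                                        
                                        
                                        
                                        


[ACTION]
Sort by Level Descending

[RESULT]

 │Level  ▼│Amount  │Status │Name        
─┼────────┼────────┼───────┼────────────
0│Medium  │$4607.39│Pending│Alice Brown 
4│Medium  │$4836.83│Pending│Carol Brown 
1│Medium  │$1025.68│Pending│Carol Taylor
2│Medium  │$2570.02│Closed │Dave Brown  
0│Low     │$1382.04│Pending│Alice Brown 
9│Low     │$1991.95│Active │Alice Smith 
1│Low     │$697.05 │Active │Bob Davis   
3│Low     │$4590.61│Active │Bob Jones   
5│Low     │$33.86  │Active │Carol Wilson
6│Low     │$3831.43│Active │Frank Smith 
7│Low     │$588.11 │Active │Grace Brown 
2│High    │$2445.02│Pending│Alice Brown 
8│High    │$3985.62│Active │Frank Wilson
3│Critical│$2867.09│Closed │Alice Smith 
                                        
                                        
                                        
                                        
                                        
                                        
                                        
                                        
                                        
                                        


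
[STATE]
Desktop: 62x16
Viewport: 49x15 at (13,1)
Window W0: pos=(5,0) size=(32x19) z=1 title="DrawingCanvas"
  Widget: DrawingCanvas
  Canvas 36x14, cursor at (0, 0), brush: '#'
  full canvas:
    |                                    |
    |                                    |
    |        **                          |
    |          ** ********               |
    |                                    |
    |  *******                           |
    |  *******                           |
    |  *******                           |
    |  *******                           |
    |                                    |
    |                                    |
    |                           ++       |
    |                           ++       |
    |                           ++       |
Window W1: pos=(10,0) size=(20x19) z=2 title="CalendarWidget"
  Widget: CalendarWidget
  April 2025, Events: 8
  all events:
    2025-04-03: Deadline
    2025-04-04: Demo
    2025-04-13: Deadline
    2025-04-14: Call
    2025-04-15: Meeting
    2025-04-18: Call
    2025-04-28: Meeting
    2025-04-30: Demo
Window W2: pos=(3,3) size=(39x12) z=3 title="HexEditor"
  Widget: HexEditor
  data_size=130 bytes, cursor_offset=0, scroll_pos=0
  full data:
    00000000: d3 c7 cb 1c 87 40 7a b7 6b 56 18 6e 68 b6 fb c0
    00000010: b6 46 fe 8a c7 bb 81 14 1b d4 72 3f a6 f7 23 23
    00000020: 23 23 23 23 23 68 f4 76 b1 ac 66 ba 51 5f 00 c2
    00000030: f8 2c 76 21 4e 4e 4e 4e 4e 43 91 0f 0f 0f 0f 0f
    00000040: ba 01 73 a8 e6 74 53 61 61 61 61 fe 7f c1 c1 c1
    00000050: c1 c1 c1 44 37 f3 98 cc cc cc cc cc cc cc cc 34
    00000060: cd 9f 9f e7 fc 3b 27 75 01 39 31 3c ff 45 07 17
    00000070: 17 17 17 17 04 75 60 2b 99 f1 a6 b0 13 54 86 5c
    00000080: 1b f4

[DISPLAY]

alendarWidget   ┃      ┃                         
────────────────┨──────┨                         
━━━━━━━━━━━━━━━━━━━━━━━━━━━━┓                    
r                           ┃                    
────────────────────────────┨                    
 D3 c7 cb 1c 87 40 7a b7  6b┃                    
 b6 46 fe 8a c7 bb 81 14  1b┃                    
 23 23 23 23 23 68 f4 76  b1┃                    
 f8 2c 76 21 4e 4e 4e 4e  4e┃                    
 ba 01 73 a8 e6 74 53 61  61┃                    
 c1 c1 c1 44 37 f3 98 cc  cc┃                    
 cd 9f 9f e7 fc 3b 27 75  01┃                    
 17 17 17 17 04 75 60 2b  99┃                    
━━━━━━━━━━━━━━━━━━━━━━━━━━━━┛                    
                ┃   ++ ┃                         


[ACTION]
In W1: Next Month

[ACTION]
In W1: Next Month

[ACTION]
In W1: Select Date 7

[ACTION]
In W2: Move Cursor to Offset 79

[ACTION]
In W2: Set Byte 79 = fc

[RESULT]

alendarWidget   ┃      ┃                         
────────────────┨──────┨                         
━━━━━━━━━━━━━━━━━━━━━━━━━━━━┓                    
r                           ┃                    
────────────────────────────┨                    
 d3 c7 cb 1c 87 40 7a b7  6b┃                    
 b6 46 fe 8a c7 bb 81 14  1b┃                    
 23 23 23 23 23 68 f4 76  b1┃                    
 f8 2c 76 21 4e 4e 4e 4e  4e┃                    
 ba 01 73 a8 e6 74 53 61  61┃                    
 c1 c1 c1 44 37 f3 98 cc  cc┃                    
 cd 9f 9f e7 fc 3b 27 75  01┃                    
 17 17 17 17 04 75 60 2b  99┃                    
━━━━━━━━━━━━━━━━━━━━━━━━━━━━┛                    
                ┃   ++ ┃                         


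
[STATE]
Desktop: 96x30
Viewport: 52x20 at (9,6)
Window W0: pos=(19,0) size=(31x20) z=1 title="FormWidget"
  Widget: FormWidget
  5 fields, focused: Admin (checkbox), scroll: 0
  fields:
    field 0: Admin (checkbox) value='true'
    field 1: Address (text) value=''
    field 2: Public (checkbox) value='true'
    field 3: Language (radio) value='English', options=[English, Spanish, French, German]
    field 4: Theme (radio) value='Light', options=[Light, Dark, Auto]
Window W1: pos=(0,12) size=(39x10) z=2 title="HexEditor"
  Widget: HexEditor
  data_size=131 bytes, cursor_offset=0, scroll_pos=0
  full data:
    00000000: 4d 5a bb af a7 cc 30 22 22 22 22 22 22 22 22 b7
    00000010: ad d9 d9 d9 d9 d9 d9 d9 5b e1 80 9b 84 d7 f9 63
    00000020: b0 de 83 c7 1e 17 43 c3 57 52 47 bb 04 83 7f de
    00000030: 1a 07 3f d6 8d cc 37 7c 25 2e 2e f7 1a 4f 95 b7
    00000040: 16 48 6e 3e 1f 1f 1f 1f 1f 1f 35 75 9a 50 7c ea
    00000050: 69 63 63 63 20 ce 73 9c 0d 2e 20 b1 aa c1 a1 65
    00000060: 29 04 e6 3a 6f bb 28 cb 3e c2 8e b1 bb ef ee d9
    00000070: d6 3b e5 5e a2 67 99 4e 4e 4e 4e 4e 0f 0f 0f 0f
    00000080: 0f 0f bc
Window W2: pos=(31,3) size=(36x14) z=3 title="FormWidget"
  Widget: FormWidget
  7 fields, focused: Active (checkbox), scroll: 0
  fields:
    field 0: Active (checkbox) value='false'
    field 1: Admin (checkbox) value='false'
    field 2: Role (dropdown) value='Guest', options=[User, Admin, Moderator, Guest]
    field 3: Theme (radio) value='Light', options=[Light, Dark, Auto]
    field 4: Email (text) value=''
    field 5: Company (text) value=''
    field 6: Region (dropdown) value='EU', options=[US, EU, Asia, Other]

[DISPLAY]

          ┃  Language:┃> Active:     [ ]            
          ┃  Theme:   ┃  Admin:      [ ]            
          ┃           ┃  Role:       [Guest         
          ┃           ┃  Theme:      (●) Light  ( ) 
          ┃           ┃  Email:      [              
          ┃           ┃  Company:    [              
━━━━━━━━━━━━━━━━━━━━━━┃  Region:     [EU            
or                    ┃                             
──────────────────────┃                             
  4D 5a bb af a7 cc 30┃                             
  ad d9 d9 d9 d9 d9 d9┗━━━━━━━━━━━━━━━━━━━━━━━━━━━━━
  b0 de 83 c7 1e 17 43 c3  57┃          ┃           
  1a 07 3f d6 8d cc 37 7c  25┃          ┃           
  16 48 6e 3e 1f 1f 1f 1f  1f┃━━━━━━━━━━┛           
  69 63 63 63 20 ce 73 9c  0d┃                      
━━━━━━━━━━━━━━━━━━━━━━━━━━━━━┛                      
                                                    
                                                    
                                                    
                                                    


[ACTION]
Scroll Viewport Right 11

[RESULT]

  Language:┃> Active:     [ ]                 ┃     
  Theme:   ┃  Admin:      [ ]                 ┃     
           ┃  Role:       [Guest            ▼]┃     
           ┃  Theme:      (●) Light  ( ) Dark ┃     
           ┃  Email:      [                  ]┃     
           ┃  Company:    [                  ]┃     
━━━━━━━━━━━┃  Region:     [EU               ▼]┃     
           ┃                                  ┃     
───────────┃                                  ┃     
af a7 cc 30┃                                  ┃     
d9 d9 d9 d9┗━━━━━━━━━━━━━━━━━━━━━━━━━━━━━━━━━━┛     
c7 1e 17 43 c3  57┃          ┃                      
d6 8d cc 37 7c  25┃          ┃                      
3e 1f 1f 1f 1f  1f┃━━━━━━━━━━┛                      
63 20 ce 73 9c  0d┃                                 
━━━━━━━━━━━━━━━━━━┛                                 
                                                    
                                                    
                                                    
                                                    


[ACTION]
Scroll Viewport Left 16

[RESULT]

               ┃  Language:┃> Active:     [ ]       
               ┃  Theme:   ┃  Admin:      [ ]       
               ┃           ┃  Role:       [Guest    
               ┃           ┃  Theme:      (●) Light 
               ┃           ┃  Email:      [         
               ┃           ┃  Company:    [         
━━━━━━━━━━━━━━━━━━━━━━━━━━━┃  Region:     [EU       
xEditor                    ┃                        
───────────────────────────┃                        
00000  4D 5a bb af a7 cc 30┃                        
00010  ad d9 d9 d9 d9 d9 d9┗━━━━━━━━━━━━━━━━━━━━━━━━
00020  b0 de 83 c7 1e 17 43 c3  57┃          ┃      
00030  1a 07 3f d6 8d cc 37 7c  25┃          ┃      
00040  16 48 6e 3e 1f 1f 1f 1f  1f┃━━━━━━━━━━┛      
00050  69 63 63 63 20 ce 73 9c  0d┃                 
━━━━━━━━━━━━━━━━━━━━━━━━━━━━━━━━━━┛                 
                                                    
                                                    
                                                    
                                                    
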